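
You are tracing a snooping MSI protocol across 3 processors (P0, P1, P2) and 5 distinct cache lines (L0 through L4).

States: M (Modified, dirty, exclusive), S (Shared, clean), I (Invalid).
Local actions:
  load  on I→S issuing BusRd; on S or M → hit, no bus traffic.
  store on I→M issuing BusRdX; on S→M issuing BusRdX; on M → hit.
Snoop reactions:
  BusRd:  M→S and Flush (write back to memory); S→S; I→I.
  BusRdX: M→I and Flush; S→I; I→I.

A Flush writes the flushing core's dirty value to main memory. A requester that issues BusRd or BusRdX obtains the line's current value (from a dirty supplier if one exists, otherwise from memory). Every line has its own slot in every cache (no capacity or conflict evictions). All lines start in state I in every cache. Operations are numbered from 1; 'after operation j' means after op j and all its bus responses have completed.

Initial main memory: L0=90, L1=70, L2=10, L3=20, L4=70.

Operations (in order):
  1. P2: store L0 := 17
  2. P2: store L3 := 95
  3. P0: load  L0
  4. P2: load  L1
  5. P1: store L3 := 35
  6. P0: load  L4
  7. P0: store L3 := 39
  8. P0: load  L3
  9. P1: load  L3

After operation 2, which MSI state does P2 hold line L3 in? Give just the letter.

  op1 P2: store L0 := 17 → I/I/M on L0; bus BusRdX; mem=90
  op2 P2: store L3 := 95 → I/I/M on L3; bus BusRdX; mem=20
  op3 P0: load  L0 → S/I/S on L0; bus BusRd Flush; mem=17
  op4 P2: load  L1 → I/I/S on L1; bus BusRd; mem=70
  op5 P1: store L3 := 35 → I/M/I on L3; bus BusRdX Flush; mem=95
  op6 P0: load  L4 → S/I/I on L4; bus BusRd; mem=70
  op7 P0: store L3 := 39 → M/I/I on L3; bus BusRdX Flush; mem=35
  op8 P0: load  L3 → M/I/I on L3; bus (none); mem=35
  op9 P1: load  L3 → S/S/I on L3; bus BusRd Flush; mem=39

state = M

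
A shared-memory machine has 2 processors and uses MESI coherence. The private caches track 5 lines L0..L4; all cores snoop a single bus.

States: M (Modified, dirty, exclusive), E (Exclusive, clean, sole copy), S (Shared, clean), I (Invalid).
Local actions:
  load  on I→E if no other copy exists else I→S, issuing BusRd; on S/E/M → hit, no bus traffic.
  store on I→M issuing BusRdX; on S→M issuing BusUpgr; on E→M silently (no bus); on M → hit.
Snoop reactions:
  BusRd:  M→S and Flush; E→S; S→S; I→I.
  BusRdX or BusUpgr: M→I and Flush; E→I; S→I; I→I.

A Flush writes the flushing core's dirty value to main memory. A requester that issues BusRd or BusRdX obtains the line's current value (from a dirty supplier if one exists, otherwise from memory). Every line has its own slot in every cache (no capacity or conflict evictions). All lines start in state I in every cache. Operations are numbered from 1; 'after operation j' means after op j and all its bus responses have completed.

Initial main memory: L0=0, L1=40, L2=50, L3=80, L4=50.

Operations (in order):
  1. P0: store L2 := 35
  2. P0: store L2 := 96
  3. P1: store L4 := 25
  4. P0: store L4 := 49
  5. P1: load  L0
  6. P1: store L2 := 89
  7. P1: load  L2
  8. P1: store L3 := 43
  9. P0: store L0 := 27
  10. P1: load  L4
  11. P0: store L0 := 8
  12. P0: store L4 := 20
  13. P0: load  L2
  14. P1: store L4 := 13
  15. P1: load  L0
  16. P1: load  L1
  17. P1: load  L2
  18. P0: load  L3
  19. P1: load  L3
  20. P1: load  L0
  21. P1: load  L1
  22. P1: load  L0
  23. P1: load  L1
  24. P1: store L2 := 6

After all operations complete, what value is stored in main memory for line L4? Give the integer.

[1] P0: store L2 := 35 | P0:M(35), P1:I | bus: BusRdX
[2] P0: store L2 := 96 | P0:M(96), P1:I | bus: none
[3] P1: store L4 := 25 | P0:I, P1:M(25) | bus: BusRdX
[4] P0: store L4 := 49 | P0:M(49), P1:I | bus: BusRdX,Flush
[5] P1: load  L0 | P0:I, P1:E(0) | bus: BusRd
[6] P1: store L2 := 89 | P0:I, P1:M(89) | bus: BusRdX,Flush
[7] P1: load  L2 | P0:I, P1:M(89) | bus: none
[8] P1: store L3 := 43 | P0:I, P1:M(43) | bus: BusRdX
[9] P0: store L0 := 27 | P0:M(27), P1:I | bus: BusRdX
[10] P1: load  L4 | P0:S(49), P1:S(49) | bus: BusRd,Flush
[11] P0: store L0 := 8 | P0:M(8), P1:I | bus: none
[12] P0: store L4 := 20 | P0:M(20), P1:I | bus: BusUpgr
[13] P0: load  L2 | P0:S(89), P1:S(89) | bus: BusRd,Flush
[14] P1: store L4 := 13 | P0:I, P1:M(13) | bus: BusRdX,Flush
[15] P1: load  L0 | P0:S(8), P1:S(8) | bus: BusRd,Flush
[16] P1: load  L1 | P0:I, P1:E(40) | bus: BusRd
[17] P1: load  L2 | P0:S(89), P1:S(89) | bus: none
[18] P0: load  L3 | P0:S(43), P1:S(43) | bus: BusRd,Flush
[19] P1: load  L3 | P0:S(43), P1:S(43) | bus: none
[20] P1: load  L0 | P0:S(8), P1:S(8) | bus: none
[21] P1: load  L1 | P0:I, P1:E(40) | bus: none
[22] P1: load  L0 | P0:S(8), P1:S(8) | bus: none
[23] P1: load  L1 | P0:I, P1:E(40) | bus: none
[24] P1: store L2 := 6 | P0:I, P1:M(6) | bus: BusUpgr

memory[L4] = 20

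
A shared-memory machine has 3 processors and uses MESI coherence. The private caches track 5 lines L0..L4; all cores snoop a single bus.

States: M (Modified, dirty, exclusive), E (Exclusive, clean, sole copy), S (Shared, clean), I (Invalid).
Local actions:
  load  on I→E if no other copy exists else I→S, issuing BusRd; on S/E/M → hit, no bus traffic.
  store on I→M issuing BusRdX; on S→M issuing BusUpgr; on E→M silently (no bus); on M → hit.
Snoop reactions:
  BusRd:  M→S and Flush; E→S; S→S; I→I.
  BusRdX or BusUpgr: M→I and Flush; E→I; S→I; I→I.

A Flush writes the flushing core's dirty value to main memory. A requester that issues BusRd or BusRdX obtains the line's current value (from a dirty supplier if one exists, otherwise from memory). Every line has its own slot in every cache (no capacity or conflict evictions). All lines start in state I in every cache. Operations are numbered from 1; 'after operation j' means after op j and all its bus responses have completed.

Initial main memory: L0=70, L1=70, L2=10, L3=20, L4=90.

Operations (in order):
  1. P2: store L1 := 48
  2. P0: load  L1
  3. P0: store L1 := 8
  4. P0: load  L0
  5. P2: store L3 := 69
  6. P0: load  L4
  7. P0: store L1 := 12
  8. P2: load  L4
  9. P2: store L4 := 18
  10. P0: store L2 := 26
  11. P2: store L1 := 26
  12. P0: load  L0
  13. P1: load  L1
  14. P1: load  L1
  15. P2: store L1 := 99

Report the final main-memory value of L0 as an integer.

[1] P2: store L1 := 48 | P0:I, P1:I, P2:M(48) | bus: BusRdX
[2] P0: load  L1 | P0:S(48), P1:I, P2:S(48) | bus: BusRd,Flush
[3] P0: store L1 := 8 | P0:M(8), P1:I, P2:I | bus: BusUpgr
[4] P0: load  L0 | P0:E(70), P1:I, P2:I | bus: BusRd
[5] P2: store L3 := 69 | P0:I, P1:I, P2:M(69) | bus: BusRdX
[6] P0: load  L4 | P0:E(90), P1:I, P2:I | bus: BusRd
[7] P0: store L1 := 12 | P0:M(12), P1:I, P2:I | bus: none
[8] P2: load  L4 | P0:S(90), P1:I, P2:S(90) | bus: BusRd
[9] P2: store L4 := 18 | P0:I, P1:I, P2:M(18) | bus: BusUpgr
[10] P0: store L2 := 26 | P0:M(26), P1:I, P2:I | bus: BusRdX
[11] P2: store L1 := 26 | P0:I, P1:I, P2:M(26) | bus: BusRdX,Flush
[12] P0: load  L0 | P0:E(70), P1:I, P2:I | bus: none
[13] P1: load  L1 | P0:I, P1:S(26), P2:S(26) | bus: BusRd,Flush
[14] P1: load  L1 | P0:I, P1:S(26), P2:S(26) | bus: none
[15] P2: store L1 := 99 | P0:I, P1:I, P2:M(99) | bus: BusUpgr

memory[L0] = 70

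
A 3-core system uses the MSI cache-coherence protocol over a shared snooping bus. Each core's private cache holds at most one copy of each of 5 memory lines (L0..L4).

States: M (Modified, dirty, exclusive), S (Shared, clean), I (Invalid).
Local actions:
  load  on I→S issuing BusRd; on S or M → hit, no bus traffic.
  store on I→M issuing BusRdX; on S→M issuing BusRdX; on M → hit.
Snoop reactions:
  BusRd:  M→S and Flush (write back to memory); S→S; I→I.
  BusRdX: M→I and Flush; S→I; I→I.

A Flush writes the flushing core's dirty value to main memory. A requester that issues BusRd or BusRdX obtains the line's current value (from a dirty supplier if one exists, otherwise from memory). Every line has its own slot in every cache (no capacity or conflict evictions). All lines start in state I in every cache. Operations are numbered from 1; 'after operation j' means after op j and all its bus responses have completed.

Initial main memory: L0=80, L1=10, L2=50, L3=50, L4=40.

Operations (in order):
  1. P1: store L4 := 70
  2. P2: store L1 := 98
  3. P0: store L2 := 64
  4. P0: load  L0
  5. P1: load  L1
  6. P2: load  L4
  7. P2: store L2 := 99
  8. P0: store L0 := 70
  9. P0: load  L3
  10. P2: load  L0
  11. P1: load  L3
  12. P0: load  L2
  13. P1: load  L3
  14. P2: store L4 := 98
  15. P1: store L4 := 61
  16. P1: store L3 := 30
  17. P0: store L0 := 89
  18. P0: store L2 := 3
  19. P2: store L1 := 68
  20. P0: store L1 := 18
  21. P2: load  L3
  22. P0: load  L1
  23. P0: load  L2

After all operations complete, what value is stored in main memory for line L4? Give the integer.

step 1: P1: store L4 := 70  ⟶  IMI  (L4)  txn=BusRdX  M[L4]=40
step 2: P2: store L1 := 98  ⟶  IIM  (L1)  txn=BusRdX  M[L1]=10
step 3: P0: store L2 := 64  ⟶  MII  (L2)  txn=BusRdX  M[L2]=50
step 4: P0: load  L0  ⟶  SII  (L0)  txn=BusRd  M[L0]=80
step 5: P1: load  L1  ⟶  ISS  (L1)  txn=BusRd+Flush  M[L1]=98
step 6: P2: load  L4  ⟶  ISS  (L4)  txn=BusRd+Flush  M[L4]=70
step 7: P2: store L2 := 99  ⟶  IIM  (L2)  txn=BusRdX+Flush  M[L2]=64
step 8: P0: store L0 := 70  ⟶  MII  (L0)  txn=BusRdX  M[L0]=80
step 9: P0: load  L3  ⟶  SII  (L3)  txn=BusRd  M[L3]=50
step 10: P2: load  L0  ⟶  SIS  (L0)  txn=BusRd+Flush  M[L0]=70
step 11: P1: load  L3  ⟶  SSI  (L3)  txn=BusRd  M[L3]=50
step 12: P0: load  L2  ⟶  SIS  (L2)  txn=BusRd+Flush  M[L2]=99
step 13: P1: load  L3  ⟶  SSI  (L3)  txn=∅  M[L3]=50
step 14: P2: store L4 := 98  ⟶  IIM  (L4)  txn=BusRdX  M[L4]=70
step 15: P1: store L4 := 61  ⟶  IMI  (L4)  txn=BusRdX+Flush  M[L4]=98
step 16: P1: store L3 := 30  ⟶  IMI  (L3)  txn=BusRdX  M[L3]=50
step 17: P0: store L0 := 89  ⟶  MII  (L0)  txn=BusRdX  M[L0]=70
step 18: P0: store L2 := 3  ⟶  MII  (L2)  txn=BusRdX  M[L2]=99
step 19: P2: store L1 := 68  ⟶  IIM  (L1)  txn=BusRdX  M[L1]=98
step 20: P0: store L1 := 18  ⟶  MII  (L1)  txn=BusRdX+Flush  M[L1]=68
step 21: P2: load  L3  ⟶  ISS  (L3)  txn=BusRd+Flush  M[L3]=30
step 22: P0: load  L1  ⟶  MII  (L1)  txn=∅  M[L1]=68
step 23: P0: load  L2  ⟶  MII  (L2)  txn=∅  M[L2]=99

memory[L4] = 98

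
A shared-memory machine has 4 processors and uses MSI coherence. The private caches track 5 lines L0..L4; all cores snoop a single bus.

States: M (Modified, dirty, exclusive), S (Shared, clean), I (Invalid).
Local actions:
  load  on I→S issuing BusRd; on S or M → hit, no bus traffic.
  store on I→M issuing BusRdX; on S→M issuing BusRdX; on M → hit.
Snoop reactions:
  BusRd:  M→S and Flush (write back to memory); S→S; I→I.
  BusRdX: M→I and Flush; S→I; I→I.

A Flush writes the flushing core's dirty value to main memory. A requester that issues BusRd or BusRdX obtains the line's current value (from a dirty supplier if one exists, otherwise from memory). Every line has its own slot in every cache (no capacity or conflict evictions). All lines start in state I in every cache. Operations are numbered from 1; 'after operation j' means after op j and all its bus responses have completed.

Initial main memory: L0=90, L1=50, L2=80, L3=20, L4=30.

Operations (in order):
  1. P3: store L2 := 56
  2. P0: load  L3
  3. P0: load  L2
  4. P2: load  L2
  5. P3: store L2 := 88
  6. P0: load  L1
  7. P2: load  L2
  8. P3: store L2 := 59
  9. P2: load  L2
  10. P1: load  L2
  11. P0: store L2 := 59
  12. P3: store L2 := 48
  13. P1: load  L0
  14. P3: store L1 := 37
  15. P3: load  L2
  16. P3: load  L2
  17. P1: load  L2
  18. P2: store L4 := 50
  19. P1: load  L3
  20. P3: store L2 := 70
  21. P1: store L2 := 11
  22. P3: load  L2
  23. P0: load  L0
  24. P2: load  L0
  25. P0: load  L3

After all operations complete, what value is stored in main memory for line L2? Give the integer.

[1] P3: store L2 := 56 | P0:I, P1:I, P2:I, P3:M(56) | bus: BusRdX
[2] P0: load  L3 | P0:S(20), P1:I, P2:I, P3:I | bus: BusRd
[3] P0: load  L2 | P0:S(56), P1:I, P2:I, P3:S(56) | bus: BusRd,Flush
[4] P2: load  L2 | P0:S(56), P1:I, P2:S(56), P3:S(56) | bus: BusRd
[5] P3: store L2 := 88 | P0:I, P1:I, P2:I, P3:M(88) | bus: BusRdX
[6] P0: load  L1 | P0:S(50), P1:I, P2:I, P3:I | bus: BusRd
[7] P2: load  L2 | P0:I, P1:I, P2:S(88), P3:S(88) | bus: BusRd,Flush
[8] P3: store L2 := 59 | P0:I, P1:I, P2:I, P3:M(59) | bus: BusRdX
[9] P2: load  L2 | P0:I, P1:I, P2:S(59), P3:S(59) | bus: BusRd,Flush
[10] P1: load  L2 | P0:I, P1:S(59), P2:S(59), P3:S(59) | bus: BusRd
[11] P0: store L2 := 59 | P0:M(59), P1:I, P2:I, P3:I | bus: BusRdX
[12] P3: store L2 := 48 | P0:I, P1:I, P2:I, P3:M(48) | bus: BusRdX,Flush
[13] P1: load  L0 | P0:I, P1:S(90), P2:I, P3:I | bus: BusRd
[14] P3: store L1 := 37 | P0:I, P1:I, P2:I, P3:M(37) | bus: BusRdX
[15] P3: load  L2 | P0:I, P1:I, P2:I, P3:M(48) | bus: none
[16] P3: load  L2 | P0:I, P1:I, P2:I, P3:M(48) | bus: none
[17] P1: load  L2 | P0:I, P1:S(48), P2:I, P3:S(48) | bus: BusRd,Flush
[18] P2: store L4 := 50 | P0:I, P1:I, P2:M(50), P3:I | bus: BusRdX
[19] P1: load  L3 | P0:S(20), P1:S(20), P2:I, P3:I | bus: BusRd
[20] P3: store L2 := 70 | P0:I, P1:I, P2:I, P3:M(70) | bus: BusRdX
[21] P1: store L2 := 11 | P0:I, P1:M(11), P2:I, P3:I | bus: BusRdX,Flush
[22] P3: load  L2 | P0:I, P1:S(11), P2:I, P3:S(11) | bus: BusRd,Flush
[23] P0: load  L0 | P0:S(90), P1:S(90), P2:I, P3:I | bus: BusRd
[24] P2: load  L0 | P0:S(90), P1:S(90), P2:S(90), P3:I | bus: BusRd
[25] P0: load  L3 | P0:S(20), P1:S(20), P2:I, P3:I | bus: none

memory[L2] = 11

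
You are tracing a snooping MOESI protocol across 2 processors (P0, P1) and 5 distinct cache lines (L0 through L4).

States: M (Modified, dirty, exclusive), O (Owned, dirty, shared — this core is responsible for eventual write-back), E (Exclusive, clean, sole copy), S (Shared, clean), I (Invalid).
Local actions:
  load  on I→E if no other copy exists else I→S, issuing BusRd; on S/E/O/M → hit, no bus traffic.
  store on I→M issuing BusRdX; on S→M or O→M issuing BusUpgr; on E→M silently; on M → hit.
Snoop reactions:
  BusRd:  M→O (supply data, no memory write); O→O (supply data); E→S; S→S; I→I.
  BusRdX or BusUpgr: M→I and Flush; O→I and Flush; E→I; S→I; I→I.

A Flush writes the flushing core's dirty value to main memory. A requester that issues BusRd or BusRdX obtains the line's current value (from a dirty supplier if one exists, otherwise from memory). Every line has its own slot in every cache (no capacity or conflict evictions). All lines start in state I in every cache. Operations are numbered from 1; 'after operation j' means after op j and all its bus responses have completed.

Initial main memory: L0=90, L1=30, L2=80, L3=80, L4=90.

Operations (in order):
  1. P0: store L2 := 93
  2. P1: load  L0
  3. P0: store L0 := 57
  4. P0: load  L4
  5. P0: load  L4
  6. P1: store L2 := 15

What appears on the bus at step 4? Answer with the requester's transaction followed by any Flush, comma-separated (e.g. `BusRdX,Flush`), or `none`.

bus = BusRd

step 1: P0: store L2 := 93  ⟶  MI  (L2)  txn=BusRdX  M[L2]=80
step 2: P1: load  L0  ⟶  IE  (L0)  txn=BusRd  M[L0]=90
step 3: P0: store L0 := 57  ⟶  MI  (L0)  txn=BusRdX  M[L0]=90
step 4: P0: load  L4  ⟶  EI  (L4)  txn=BusRd  M[L4]=90
step 5: P0: load  L4  ⟶  EI  (L4)  txn=∅  M[L4]=90
step 6: P1: store L2 := 15  ⟶  IM  (L2)  txn=BusRdX+Flush  M[L2]=93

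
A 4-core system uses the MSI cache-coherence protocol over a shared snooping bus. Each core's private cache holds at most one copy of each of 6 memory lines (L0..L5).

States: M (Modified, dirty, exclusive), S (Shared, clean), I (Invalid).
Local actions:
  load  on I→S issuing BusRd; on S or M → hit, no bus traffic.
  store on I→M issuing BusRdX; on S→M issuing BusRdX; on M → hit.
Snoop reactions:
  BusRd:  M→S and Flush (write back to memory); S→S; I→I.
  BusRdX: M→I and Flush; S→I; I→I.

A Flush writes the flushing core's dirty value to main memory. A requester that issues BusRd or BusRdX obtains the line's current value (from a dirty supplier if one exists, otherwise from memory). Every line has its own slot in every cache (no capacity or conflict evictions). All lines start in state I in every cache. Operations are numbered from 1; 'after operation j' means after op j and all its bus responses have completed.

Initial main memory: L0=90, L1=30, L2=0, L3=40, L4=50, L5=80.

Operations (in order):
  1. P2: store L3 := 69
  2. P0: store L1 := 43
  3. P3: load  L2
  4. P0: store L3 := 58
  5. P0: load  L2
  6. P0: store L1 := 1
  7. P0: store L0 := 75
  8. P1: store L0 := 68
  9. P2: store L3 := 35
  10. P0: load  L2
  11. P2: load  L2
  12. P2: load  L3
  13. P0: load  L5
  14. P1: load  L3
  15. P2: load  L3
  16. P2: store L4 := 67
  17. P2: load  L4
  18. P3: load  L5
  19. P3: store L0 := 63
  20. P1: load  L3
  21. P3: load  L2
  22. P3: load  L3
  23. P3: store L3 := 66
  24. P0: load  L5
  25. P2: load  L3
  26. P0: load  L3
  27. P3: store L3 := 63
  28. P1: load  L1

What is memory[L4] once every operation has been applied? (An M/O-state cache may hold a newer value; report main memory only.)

  op1 P2: store L3 := 69 → I/I/M/I on L3; bus BusRdX; mem=40
  op2 P0: store L1 := 43 → M/I/I/I on L1; bus BusRdX; mem=30
  op3 P3: load  L2 → I/I/I/S on L2; bus BusRd; mem=0
  op4 P0: store L3 := 58 → M/I/I/I on L3; bus BusRdX Flush; mem=69
  op5 P0: load  L2 → S/I/I/S on L2; bus BusRd; mem=0
  op6 P0: store L1 := 1 → M/I/I/I on L1; bus (none); mem=30
  op7 P0: store L0 := 75 → M/I/I/I on L0; bus BusRdX; mem=90
  op8 P1: store L0 := 68 → I/M/I/I on L0; bus BusRdX Flush; mem=75
  op9 P2: store L3 := 35 → I/I/M/I on L3; bus BusRdX Flush; mem=58
  op10 P0: load  L2 → S/I/I/S on L2; bus (none); mem=0
  op11 P2: load  L2 → S/I/S/S on L2; bus BusRd; mem=0
  op12 P2: load  L3 → I/I/M/I on L3; bus (none); mem=58
  op13 P0: load  L5 → S/I/I/I on L5; bus BusRd; mem=80
  op14 P1: load  L3 → I/S/S/I on L3; bus BusRd Flush; mem=35
  op15 P2: load  L3 → I/S/S/I on L3; bus (none); mem=35
  op16 P2: store L4 := 67 → I/I/M/I on L4; bus BusRdX; mem=50
  op17 P2: load  L4 → I/I/M/I on L4; bus (none); mem=50
  op18 P3: load  L5 → S/I/I/S on L5; bus BusRd; mem=80
  op19 P3: store L0 := 63 → I/I/I/M on L0; bus BusRdX Flush; mem=68
  op20 P1: load  L3 → I/S/S/I on L3; bus (none); mem=35
  op21 P3: load  L2 → S/I/S/S on L2; bus (none); mem=0
  op22 P3: load  L3 → I/S/S/S on L3; bus BusRd; mem=35
  op23 P3: store L3 := 66 → I/I/I/M on L3; bus BusRdX; mem=35
  op24 P0: load  L5 → S/I/I/S on L5; bus (none); mem=80
  op25 P2: load  L3 → I/I/S/S on L3; bus BusRd Flush; mem=66
  op26 P0: load  L3 → S/I/S/S on L3; bus BusRd; mem=66
  op27 P3: store L3 := 63 → I/I/I/M on L3; bus BusRdX; mem=66
  op28 P1: load  L1 → S/S/I/I on L1; bus BusRd Flush; mem=1

memory[L4] = 50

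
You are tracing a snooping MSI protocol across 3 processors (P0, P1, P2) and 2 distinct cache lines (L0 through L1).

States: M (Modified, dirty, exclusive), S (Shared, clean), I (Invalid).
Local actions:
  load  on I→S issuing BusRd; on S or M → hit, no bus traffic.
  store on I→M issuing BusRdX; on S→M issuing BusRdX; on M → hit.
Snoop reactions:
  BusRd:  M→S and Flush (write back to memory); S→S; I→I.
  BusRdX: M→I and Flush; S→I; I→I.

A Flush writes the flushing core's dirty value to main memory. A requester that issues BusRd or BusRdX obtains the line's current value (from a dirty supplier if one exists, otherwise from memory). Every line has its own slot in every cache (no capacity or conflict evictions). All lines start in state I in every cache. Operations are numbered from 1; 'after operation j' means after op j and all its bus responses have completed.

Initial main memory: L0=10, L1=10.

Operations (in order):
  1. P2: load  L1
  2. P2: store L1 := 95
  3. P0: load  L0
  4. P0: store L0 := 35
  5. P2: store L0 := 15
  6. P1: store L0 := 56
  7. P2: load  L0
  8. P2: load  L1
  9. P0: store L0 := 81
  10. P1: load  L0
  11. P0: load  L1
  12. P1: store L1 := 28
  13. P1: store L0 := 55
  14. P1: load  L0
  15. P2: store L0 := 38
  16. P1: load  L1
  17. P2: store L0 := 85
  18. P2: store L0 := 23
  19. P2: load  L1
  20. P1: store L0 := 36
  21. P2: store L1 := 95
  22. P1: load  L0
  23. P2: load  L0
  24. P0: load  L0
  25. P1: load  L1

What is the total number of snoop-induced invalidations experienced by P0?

invalidations = 3

[1] P2: load  L1 | P0:I, P1:I, P2:S(10) | bus: BusRd
[2] P2: store L1 := 95 | P0:I, P1:I, P2:M(95) | bus: BusRdX
[3] P0: load  L0 | P0:S(10), P1:I, P2:I | bus: BusRd
[4] P0: store L0 := 35 | P0:M(35), P1:I, P2:I | bus: BusRdX
[5] P2: store L0 := 15 | P0:I, P1:I, P2:M(15) | bus: BusRdX,Flush
[6] P1: store L0 := 56 | P0:I, P1:M(56), P2:I | bus: BusRdX,Flush
[7] P2: load  L0 | P0:I, P1:S(56), P2:S(56) | bus: BusRd,Flush
[8] P2: load  L1 | P0:I, P1:I, P2:M(95) | bus: none
[9] P0: store L0 := 81 | P0:M(81), P1:I, P2:I | bus: BusRdX
[10] P1: load  L0 | P0:S(81), P1:S(81), P2:I | bus: BusRd,Flush
[11] P0: load  L1 | P0:S(95), P1:I, P2:S(95) | bus: BusRd,Flush
[12] P1: store L1 := 28 | P0:I, P1:M(28), P2:I | bus: BusRdX
[13] P1: store L0 := 55 | P0:I, P1:M(55), P2:I | bus: BusRdX
[14] P1: load  L0 | P0:I, P1:M(55), P2:I | bus: none
[15] P2: store L0 := 38 | P0:I, P1:I, P2:M(38) | bus: BusRdX,Flush
[16] P1: load  L1 | P0:I, P1:M(28), P2:I | bus: none
[17] P2: store L0 := 85 | P0:I, P1:I, P2:M(85) | bus: none
[18] P2: store L0 := 23 | P0:I, P1:I, P2:M(23) | bus: none
[19] P2: load  L1 | P0:I, P1:S(28), P2:S(28) | bus: BusRd,Flush
[20] P1: store L0 := 36 | P0:I, P1:M(36), P2:I | bus: BusRdX,Flush
[21] P2: store L1 := 95 | P0:I, P1:I, P2:M(95) | bus: BusRdX
[22] P1: load  L0 | P0:I, P1:M(36), P2:I | bus: none
[23] P2: load  L0 | P0:I, P1:S(36), P2:S(36) | bus: BusRd,Flush
[24] P0: load  L0 | P0:S(36), P1:S(36), P2:S(36) | bus: BusRd
[25] P1: load  L1 | P0:I, P1:S(95), P2:S(95) | bus: BusRd,Flush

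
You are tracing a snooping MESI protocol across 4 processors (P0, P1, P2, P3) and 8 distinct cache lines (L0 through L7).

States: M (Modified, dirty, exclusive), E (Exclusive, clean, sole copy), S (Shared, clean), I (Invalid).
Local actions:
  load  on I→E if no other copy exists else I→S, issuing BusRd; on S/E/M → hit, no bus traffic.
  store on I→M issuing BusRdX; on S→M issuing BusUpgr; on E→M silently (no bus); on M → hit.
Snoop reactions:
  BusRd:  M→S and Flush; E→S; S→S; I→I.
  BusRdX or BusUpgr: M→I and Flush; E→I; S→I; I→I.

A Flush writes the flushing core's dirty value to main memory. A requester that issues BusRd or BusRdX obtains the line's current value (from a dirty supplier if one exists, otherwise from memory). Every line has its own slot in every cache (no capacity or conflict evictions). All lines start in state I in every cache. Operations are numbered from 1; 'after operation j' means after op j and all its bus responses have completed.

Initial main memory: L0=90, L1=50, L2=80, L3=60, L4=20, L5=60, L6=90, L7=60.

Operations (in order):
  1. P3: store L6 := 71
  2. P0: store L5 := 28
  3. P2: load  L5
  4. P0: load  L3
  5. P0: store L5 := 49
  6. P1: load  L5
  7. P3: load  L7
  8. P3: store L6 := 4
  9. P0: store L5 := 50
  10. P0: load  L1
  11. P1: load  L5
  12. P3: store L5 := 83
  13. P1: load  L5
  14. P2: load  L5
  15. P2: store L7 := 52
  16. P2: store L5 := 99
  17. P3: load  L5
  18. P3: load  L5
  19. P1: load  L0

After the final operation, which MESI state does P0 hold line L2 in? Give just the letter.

state = I

1. P3: store L6 := 71  bus=[BusRdX]  L6: P0=I P1=I P2=I P3=M  mem[L6]=90
2. P0: store L5 := 28  bus=[BusRdX]  L5: P0=M P1=I P2=I P3=I  mem[L5]=60
3. P2: load  L5  bus=[BusRd,Flush]  L5: P0=S P1=I P2=S P3=I  mem[L5]=28
4. P0: load  L3  bus=[BusRd]  L3: P0=E P1=I P2=I P3=I  mem[L3]=60
5. P0: store L5 := 49  bus=[BusUpgr]  L5: P0=M P1=I P2=I P3=I  mem[L5]=28
6. P1: load  L5  bus=[BusRd,Flush]  L5: P0=S P1=S P2=I P3=I  mem[L5]=49
7. P3: load  L7  bus=[BusRd]  L7: P0=I P1=I P2=I P3=E  mem[L7]=60
8. P3: store L6 := 4  bus=[-]  L6: P0=I P1=I P2=I P3=M  mem[L6]=90
9. P0: store L5 := 50  bus=[BusUpgr]  L5: P0=M P1=I P2=I P3=I  mem[L5]=49
10. P0: load  L1  bus=[BusRd]  L1: P0=E P1=I P2=I P3=I  mem[L1]=50
11. P1: load  L5  bus=[BusRd,Flush]  L5: P0=S P1=S P2=I P3=I  mem[L5]=50
12. P3: store L5 := 83  bus=[BusRdX]  L5: P0=I P1=I P2=I P3=M  mem[L5]=50
13. P1: load  L5  bus=[BusRd,Flush]  L5: P0=I P1=S P2=I P3=S  mem[L5]=83
14. P2: load  L5  bus=[BusRd]  L5: P0=I P1=S P2=S P3=S  mem[L5]=83
15. P2: store L7 := 52  bus=[BusRdX]  L7: P0=I P1=I P2=M P3=I  mem[L7]=60
16. P2: store L5 := 99  bus=[BusUpgr]  L5: P0=I P1=I P2=M P3=I  mem[L5]=83
17. P3: load  L5  bus=[BusRd,Flush]  L5: P0=I P1=I P2=S P3=S  mem[L5]=99
18. P3: load  L5  bus=[-]  L5: P0=I P1=I P2=S P3=S  mem[L5]=99
19. P1: load  L0  bus=[BusRd]  L0: P0=I P1=E P2=I P3=I  mem[L0]=90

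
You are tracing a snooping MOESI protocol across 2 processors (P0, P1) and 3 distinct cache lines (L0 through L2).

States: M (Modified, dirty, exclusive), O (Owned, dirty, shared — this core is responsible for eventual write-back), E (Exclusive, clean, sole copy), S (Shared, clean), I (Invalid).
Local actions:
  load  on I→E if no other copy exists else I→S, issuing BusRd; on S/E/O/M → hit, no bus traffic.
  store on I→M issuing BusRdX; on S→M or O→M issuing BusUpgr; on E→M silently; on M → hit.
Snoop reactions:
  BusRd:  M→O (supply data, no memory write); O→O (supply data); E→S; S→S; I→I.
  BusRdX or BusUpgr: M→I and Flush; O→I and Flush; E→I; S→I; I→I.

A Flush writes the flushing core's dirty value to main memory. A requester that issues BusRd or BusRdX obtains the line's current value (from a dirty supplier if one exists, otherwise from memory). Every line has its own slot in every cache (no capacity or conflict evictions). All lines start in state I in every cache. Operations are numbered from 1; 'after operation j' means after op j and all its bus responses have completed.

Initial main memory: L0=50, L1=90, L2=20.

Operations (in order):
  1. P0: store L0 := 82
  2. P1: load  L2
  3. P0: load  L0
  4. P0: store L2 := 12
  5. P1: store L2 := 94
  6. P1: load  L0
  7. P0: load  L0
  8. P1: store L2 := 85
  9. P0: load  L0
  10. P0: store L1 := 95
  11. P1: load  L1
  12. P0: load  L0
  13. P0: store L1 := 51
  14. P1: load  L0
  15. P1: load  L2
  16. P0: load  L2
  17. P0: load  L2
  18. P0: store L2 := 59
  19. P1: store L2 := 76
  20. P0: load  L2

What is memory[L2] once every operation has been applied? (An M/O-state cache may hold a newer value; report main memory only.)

memory[L2] = 59

1. P0: store L0 := 82  bus=[BusRdX]  L0: P0=M P1=I  mem[L0]=50
2. P1: load  L2  bus=[BusRd]  L2: P0=I P1=E  mem[L2]=20
3. P0: load  L0  bus=[-]  L0: P0=M P1=I  mem[L0]=50
4. P0: store L2 := 12  bus=[BusRdX]  L2: P0=M P1=I  mem[L2]=20
5. P1: store L2 := 94  bus=[BusRdX,Flush]  L2: P0=I P1=M  mem[L2]=12
6. P1: load  L0  bus=[BusRd]  L0: P0=O P1=S  mem[L0]=50
7. P0: load  L0  bus=[-]  L0: P0=O P1=S  mem[L0]=50
8. P1: store L2 := 85  bus=[-]  L2: P0=I P1=M  mem[L2]=12
9. P0: load  L0  bus=[-]  L0: P0=O P1=S  mem[L0]=50
10. P0: store L1 := 95  bus=[BusRdX]  L1: P0=M P1=I  mem[L1]=90
11. P1: load  L1  bus=[BusRd]  L1: P0=O P1=S  mem[L1]=90
12. P0: load  L0  bus=[-]  L0: P0=O P1=S  mem[L0]=50
13. P0: store L1 := 51  bus=[BusUpgr]  L1: P0=M P1=I  mem[L1]=90
14. P1: load  L0  bus=[-]  L0: P0=O P1=S  mem[L0]=50
15. P1: load  L2  bus=[-]  L2: P0=I P1=M  mem[L2]=12
16. P0: load  L2  bus=[BusRd]  L2: P0=S P1=O  mem[L2]=12
17. P0: load  L2  bus=[-]  L2: P0=S P1=O  mem[L2]=12
18. P0: store L2 := 59  bus=[BusUpgr,Flush]  L2: P0=M P1=I  mem[L2]=85
19. P1: store L2 := 76  bus=[BusRdX,Flush]  L2: P0=I P1=M  mem[L2]=59
20. P0: load  L2  bus=[BusRd]  L2: P0=S P1=O  mem[L2]=59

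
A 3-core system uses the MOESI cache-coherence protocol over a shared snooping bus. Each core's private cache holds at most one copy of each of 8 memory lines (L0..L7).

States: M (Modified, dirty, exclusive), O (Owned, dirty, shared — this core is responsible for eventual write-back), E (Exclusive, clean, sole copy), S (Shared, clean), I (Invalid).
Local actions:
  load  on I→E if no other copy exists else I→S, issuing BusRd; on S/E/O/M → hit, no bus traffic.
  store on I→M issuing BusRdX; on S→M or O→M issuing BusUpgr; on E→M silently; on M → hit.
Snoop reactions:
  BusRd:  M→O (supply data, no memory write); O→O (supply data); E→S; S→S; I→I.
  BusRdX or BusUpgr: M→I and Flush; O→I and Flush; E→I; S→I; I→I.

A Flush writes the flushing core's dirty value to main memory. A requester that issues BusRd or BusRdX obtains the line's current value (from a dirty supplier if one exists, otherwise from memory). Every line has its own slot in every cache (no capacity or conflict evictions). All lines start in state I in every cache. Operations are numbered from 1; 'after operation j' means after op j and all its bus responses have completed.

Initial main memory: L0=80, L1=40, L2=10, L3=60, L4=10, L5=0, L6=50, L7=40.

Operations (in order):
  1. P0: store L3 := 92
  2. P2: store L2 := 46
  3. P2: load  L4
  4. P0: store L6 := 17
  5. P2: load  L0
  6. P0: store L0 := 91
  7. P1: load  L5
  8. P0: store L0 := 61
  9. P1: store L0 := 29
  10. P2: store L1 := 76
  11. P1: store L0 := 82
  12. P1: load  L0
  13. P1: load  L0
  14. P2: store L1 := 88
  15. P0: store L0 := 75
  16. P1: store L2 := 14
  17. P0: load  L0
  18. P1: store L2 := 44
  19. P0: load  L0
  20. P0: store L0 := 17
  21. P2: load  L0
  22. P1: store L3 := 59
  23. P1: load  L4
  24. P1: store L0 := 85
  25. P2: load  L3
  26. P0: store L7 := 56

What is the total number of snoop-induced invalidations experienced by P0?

step 1: P0: store L3 := 92  ⟶  MII  (L3)  txn=BusRdX  M[L3]=60
step 2: P2: store L2 := 46  ⟶  IIM  (L2)  txn=BusRdX  M[L2]=10
step 3: P2: load  L4  ⟶  IIE  (L4)  txn=BusRd  M[L4]=10
step 4: P0: store L6 := 17  ⟶  MII  (L6)  txn=BusRdX  M[L6]=50
step 5: P2: load  L0  ⟶  IIE  (L0)  txn=BusRd  M[L0]=80
step 6: P0: store L0 := 91  ⟶  MII  (L0)  txn=BusRdX  M[L0]=80
step 7: P1: load  L5  ⟶  IEI  (L5)  txn=BusRd  M[L5]=0
step 8: P0: store L0 := 61  ⟶  MII  (L0)  txn=∅  M[L0]=80
step 9: P1: store L0 := 29  ⟶  IMI  (L0)  txn=BusRdX+Flush  M[L0]=61
step 10: P2: store L1 := 76  ⟶  IIM  (L1)  txn=BusRdX  M[L1]=40
step 11: P1: store L0 := 82  ⟶  IMI  (L0)  txn=∅  M[L0]=61
step 12: P1: load  L0  ⟶  IMI  (L0)  txn=∅  M[L0]=61
step 13: P1: load  L0  ⟶  IMI  (L0)  txn=∅  M[L0]=61
step 14: P2: store L1 := 88  ⟶  IIM  (L1)  txn=∅  M[L1]=40
step 15: P0: store L0 := 75  ⟶  MII  (L0)  txn=BusRdX+Flush  M[L0]=82
step 16: P1: store L2 := 14  ⟶  IMI  (L2)  txn=BusRdX+Flush  M[L2]=46
step 17: P0: load  L0  ⟶  MII  (L0)  txn=∅  M[L0]=82
step 18: P1: store L2 := 44  ⟶  IMI  (L2)  txn=∅  M[L2]=46
step 19: P0: load  L0  ⟶  MII  (L0)  txn=∅  M[L0]=82
step 20: P0: store L0 := 17  ⟶  MII  (L0)  txn=∅  M[L0]=82
step 21: P2: load  L0  ⟶  OIS  (L0)  txn=BusRd  M[L0]=82
step 22: P1: store L3 := 59  ⟶  IMI  (L3)  txn=BusRdX+Flush  M[L3]=92
step 23: P1: load  L4  ⟶  ISS  (L4)  txn=BusRd  M[L4]=10
step 24: P1: store L0 := 85  ⟶  IMI  (L0)  txn=BusRdX+Flush  M[L0]=17
step 25: P2: load  L3  ⟶  IOS  (L3)  txn=BusRd  M[L3]=92
step 26: P0: store L7 := 56  ⟶  MII  (L7)  txn=BusRdX  M[L7]=40

invalidations = 3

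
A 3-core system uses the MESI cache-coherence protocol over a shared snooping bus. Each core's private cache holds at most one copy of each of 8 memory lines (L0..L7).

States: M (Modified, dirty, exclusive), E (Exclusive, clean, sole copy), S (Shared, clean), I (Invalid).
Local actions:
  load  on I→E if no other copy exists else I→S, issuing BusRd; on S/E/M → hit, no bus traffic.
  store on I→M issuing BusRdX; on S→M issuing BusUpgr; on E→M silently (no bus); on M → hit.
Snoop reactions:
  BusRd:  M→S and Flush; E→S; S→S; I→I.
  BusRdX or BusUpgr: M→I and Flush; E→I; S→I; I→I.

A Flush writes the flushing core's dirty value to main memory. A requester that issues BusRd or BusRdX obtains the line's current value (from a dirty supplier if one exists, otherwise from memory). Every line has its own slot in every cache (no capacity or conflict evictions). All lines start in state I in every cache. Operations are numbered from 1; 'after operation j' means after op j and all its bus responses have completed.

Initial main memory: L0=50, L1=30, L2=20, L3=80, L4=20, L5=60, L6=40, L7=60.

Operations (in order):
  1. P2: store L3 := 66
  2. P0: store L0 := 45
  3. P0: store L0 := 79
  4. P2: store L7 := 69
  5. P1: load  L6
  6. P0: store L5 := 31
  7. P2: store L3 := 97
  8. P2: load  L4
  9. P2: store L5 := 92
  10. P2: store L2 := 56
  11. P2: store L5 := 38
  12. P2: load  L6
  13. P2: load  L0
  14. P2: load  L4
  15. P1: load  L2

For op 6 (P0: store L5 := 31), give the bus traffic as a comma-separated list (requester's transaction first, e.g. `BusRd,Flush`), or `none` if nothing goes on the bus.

bus = BusRdX

[1] P2: store L3 := 66 | P0:I, P1:I, P2:M(66) | bus: BusRdX
[2] P0: store L0 := 45 | P0:M(45), P1:I, P2:I | bus: BusRdX
[3] P0: store L0 := 79 | P0:M(79), P1:I, P2:I | bus: none
[4] P2: store L7 := 69 | P0:I, P1:I, P2:M(69) | bus: BusRdX
[5] P1: load  L6 | P0:I, P1:E(40), P2:I | bus: BusRd
[6] P0: store L5 := 31 | P0:M(31), P1:I, P2:I | bus: BusRdX
[7] P2: store L3 := 97 | P0:I, P1:I, P2:M(97) | bus: none
[8] P2: load  L4 | P0:I, P1:I, P2:E(20) | bus: BusRd
[9] P2: store L5 := 92 | P0:I, P1:I, P2:M(92) | bus: BusRdX,Flush
[10] P2: store L2 := 56 | P0:I, P1:I, P2:M(56) | bus: BusRdX
[11] P2: store L5 := 38 | P0:I, P1:I, P2:M(38) | bus: none
[12] P2: load  L6 | P0:I, P1:S(40), P2:S(40) | bus: BusRd
[13] P2: load  L0 | P0:S(79), P1:I, P2:S(79) | bus: BusRd,Flush
[14] P2: load  L4 | P0:I, P1:I, P2:E(20) | bus: none
[15] P1: load  L2 | P0:I, P1:S(56), P2:S(56) | bus: BusRd,Flush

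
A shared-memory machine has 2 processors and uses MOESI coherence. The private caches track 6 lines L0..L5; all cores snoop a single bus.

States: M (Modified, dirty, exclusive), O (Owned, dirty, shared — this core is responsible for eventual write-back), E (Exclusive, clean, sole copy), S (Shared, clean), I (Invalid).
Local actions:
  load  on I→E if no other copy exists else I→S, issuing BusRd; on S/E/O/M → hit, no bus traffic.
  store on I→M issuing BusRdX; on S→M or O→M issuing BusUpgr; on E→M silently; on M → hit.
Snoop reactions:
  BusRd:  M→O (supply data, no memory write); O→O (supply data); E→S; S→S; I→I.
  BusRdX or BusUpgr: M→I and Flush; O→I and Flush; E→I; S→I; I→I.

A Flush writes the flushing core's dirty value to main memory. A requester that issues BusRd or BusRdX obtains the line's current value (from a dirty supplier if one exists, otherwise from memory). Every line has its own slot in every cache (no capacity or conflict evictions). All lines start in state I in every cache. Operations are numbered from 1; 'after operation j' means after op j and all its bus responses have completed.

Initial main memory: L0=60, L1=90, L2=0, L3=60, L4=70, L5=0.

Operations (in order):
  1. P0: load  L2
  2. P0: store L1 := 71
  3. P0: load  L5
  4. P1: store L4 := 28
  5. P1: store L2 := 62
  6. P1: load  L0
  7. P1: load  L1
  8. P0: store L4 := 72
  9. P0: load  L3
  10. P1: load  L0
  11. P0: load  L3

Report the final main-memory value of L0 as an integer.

memory[L0] = 60

1. P0: load  L2  bus=[BusRd]  L2: P0=E P1=I  mem[L2]=0
2. P0: store L1 := 71  bus=[BusRdX]  L1: P0=M P1=I  mem[L1]=90
3. P0: load  L5  bus=[BusRd]  L5: P0=E P1=I  mem[L5]=0
4. P1: store L4 := 28  bus=[BusRdX]  L4: P0=I P1=M  mem[L4]=70
5. P1: store L2 := 62  bus=[BusRdX]  L2: P0=I P1=M  mem[L2]=0
6. P1: load  L0  bus=[BusRd]  L0: P0=I P1=E  mem[L0]=60
7. P1: load  L1  bus=[BusRd]  L1: P0=O P1=S  mem[L1]=90
8. P0: store L4 := 72  bus=[BusRdX,Flush]  L4: P0=M P1=I  mem[L4]=28
9. P0: load  L3  bus=[BusRd]  L3: P0=E P1=I  mem[L3]=60
10. P1: load  L0  bus=[-]  L0: P0=I P1=E  mem[L0]=60
11. P0: load  L3  bus=[-]  L3: P0=E P1=I  mem[L3]=60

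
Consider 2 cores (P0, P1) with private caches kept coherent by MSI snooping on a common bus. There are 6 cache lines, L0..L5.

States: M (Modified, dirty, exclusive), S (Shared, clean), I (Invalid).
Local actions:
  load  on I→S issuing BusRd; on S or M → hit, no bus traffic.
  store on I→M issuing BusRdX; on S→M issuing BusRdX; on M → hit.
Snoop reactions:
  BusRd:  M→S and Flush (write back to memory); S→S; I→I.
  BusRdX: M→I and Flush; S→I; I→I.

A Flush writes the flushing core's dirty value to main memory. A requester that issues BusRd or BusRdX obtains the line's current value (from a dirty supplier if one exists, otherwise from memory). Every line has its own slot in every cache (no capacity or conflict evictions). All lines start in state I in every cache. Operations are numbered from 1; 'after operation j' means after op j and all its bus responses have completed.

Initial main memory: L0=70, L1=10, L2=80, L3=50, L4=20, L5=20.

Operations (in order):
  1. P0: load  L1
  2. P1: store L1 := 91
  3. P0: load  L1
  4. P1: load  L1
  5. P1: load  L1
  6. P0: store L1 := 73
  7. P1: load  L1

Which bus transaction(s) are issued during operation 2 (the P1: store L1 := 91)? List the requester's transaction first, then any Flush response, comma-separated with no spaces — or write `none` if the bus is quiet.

  op1 P0: load  L1 → S/I on L1; bus BusRd; mem=10
  op2 P1: store L1 := 91 → I/M on L1; bus BusRdX; mem=10
  op3 P0: load  L1 → S/S on L1; bus BusRd Flush; mem=91
  op4 P1: load  L1 → S/S on L1; bus (none); mem=91
  op5 P1: load  L1 → S/S on L1; bus (none); mem=91
  op6 P0: store L1 := 73 → M/I on L1; bus BusRdX; mem=91
  op7 P1: load  L1 → S/S on L1; bus BusRd Flush; mem=73

bus = BusRdX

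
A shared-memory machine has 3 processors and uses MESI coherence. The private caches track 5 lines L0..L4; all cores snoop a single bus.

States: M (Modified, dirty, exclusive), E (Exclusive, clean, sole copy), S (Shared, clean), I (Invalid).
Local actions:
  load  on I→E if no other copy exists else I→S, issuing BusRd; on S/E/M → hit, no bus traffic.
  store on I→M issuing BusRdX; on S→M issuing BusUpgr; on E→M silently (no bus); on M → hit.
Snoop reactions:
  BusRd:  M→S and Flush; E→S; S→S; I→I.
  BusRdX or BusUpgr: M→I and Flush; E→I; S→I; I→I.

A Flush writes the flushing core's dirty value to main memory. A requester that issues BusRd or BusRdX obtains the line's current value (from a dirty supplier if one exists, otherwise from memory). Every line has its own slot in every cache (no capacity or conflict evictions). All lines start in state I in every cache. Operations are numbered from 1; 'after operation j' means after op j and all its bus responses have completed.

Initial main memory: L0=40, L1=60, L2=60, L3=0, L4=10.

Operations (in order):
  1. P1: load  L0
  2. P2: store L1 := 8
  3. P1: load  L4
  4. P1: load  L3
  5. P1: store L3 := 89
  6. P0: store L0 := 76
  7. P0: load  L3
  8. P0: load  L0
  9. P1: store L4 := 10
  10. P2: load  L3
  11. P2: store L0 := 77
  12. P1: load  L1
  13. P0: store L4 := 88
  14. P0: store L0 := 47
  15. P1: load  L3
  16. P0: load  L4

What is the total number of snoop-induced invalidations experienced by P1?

invalidations = 2

[1] P1: load  L0 | P0:I, P1:E(40), P2:I | bus: BusRd
[2] P2: store L1 := 8 | P0:I, P1:I, P2:M(8) | bus: BusRdX
[3] P1: load  L4 | P0:I, P1:E(10), P2:I | bus: BusRd
[4] P1: load  L3 | P0:I, P1:E(0), P2:I | bus: BusRd
[5] P1: store L3 := 89 | P0:I, P1:M(89), P2:I | bus: none
[6] P0: store L0 := 76 | P0:M(76), P1:I, P2:I | bus: BusRdX
[7] P0: load  L3 | P0:S(89), P1:S(89), P2:I | bus: BusRd,Flush
[8] P0: load  L0 | P0:M(76), P1:I, P2:I | bus: none
[9] P1: store L4 := 10 | P0:I, P1:M(10), P2:I | bus: none
[10] P2: load  L3 | P0:S(89), P1:S(89), P2:S(89) | bus: BusRd
[11] P2: store L0 := 77 | P0:I, P1:I, P2:M(77) | bus: BusRdX,Flush
[12] P1: load  L1 | P0:I, P1:S(8), P2:S(8) | bus: BusRd,Flush
[13] P0: store L4 := 88 | P0:M(88), P1:I, P2:I | bus: BusRdX,Flush
[14] P0: store L0 := 47 | P0:M(47), P1:I, P2:I | bus: BusRdX,Flush
[15] P1: load  L3 | P0:S(89), P1:S(89), P2:S(89) | bus: none
[16] P0: load  L4 | P0:M(88), P1:I, P2:I | bus: none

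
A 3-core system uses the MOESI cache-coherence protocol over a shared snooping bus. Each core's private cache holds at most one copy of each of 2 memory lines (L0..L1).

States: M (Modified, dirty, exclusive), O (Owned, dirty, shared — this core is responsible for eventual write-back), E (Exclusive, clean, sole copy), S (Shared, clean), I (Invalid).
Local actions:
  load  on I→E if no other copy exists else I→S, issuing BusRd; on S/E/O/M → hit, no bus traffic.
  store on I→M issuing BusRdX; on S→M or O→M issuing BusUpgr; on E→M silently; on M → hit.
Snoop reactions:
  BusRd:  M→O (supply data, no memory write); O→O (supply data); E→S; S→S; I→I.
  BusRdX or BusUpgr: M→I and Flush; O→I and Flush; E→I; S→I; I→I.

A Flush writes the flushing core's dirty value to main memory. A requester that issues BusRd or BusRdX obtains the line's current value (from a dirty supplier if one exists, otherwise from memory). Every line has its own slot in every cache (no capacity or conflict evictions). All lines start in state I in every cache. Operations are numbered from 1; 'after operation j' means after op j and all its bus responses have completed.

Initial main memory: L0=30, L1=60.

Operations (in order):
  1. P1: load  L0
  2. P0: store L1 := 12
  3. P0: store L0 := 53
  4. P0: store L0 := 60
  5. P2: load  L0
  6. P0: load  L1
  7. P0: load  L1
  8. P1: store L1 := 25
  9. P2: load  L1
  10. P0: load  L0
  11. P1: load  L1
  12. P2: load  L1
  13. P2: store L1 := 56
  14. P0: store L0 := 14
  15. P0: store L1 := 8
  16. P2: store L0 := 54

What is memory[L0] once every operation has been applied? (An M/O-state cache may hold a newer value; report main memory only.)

1. P1: load  L0  bus=[BusRd]  L0: P0=I P1=E P2=I  mem[L0]=30
2. P0: store L1 := 12  bus=[BusRdX]  L1: P0=M P1=I P2=I  mem[L1]=60
3. P0: store L0 := 53  bus=[BusRdX]  L0: P0=M P1=I P2=I  mem[L0]=30
4. P0: store L0 := 60  bus=[-]  L0: P0=M P1=I P2=I  mem[L0]=30
5. P2: load  L0  bus=[BusRd]  L0: P0=O P1=I P2=S  mem[L0]=30
6. P0: load  L1  bus=[-]  L1: P0=M P1=I P2=I  mem[L1]=60
7. P0: load  L1  bus=[-]  L1: P0=M P1=I P2=I  mem[L1]=60
8. P1: store L1 := 25  bus=[BusRdX,Flush]  L1: P0=I P1=M P2=I  mem[L1]=12
9. P2: load  L1  bus=[BusRd]  L1: P0=I P1=O P2=S  mem[L1]=12
10. P0: load  L0  bus=[-]  L0: P0=O P1=I P2=S  mem[L0]=30
11. P1: load  L1  bus=[-]  L1: P0=I P1=O P2=S  mem[L1]=12
12. P2: load  L1  bus=[-]  L1: P0=I P1=O P2=S  mem[L1]=12
13. P2: store L1 := 56  bus=[BusUpgr,Flush]  L1: P0=I P1=I P2=M  mem[L1]=25
14. P0: store L0 := 14  bus=[BusUpgr]  L0: P0=M P1=I P2=I  mem[L0]=30
15. P0: store L1 := 8  bus=[BusRdX,Flush]  L1: P0=M P1=I P2=I  mem[L1]=56
16. P2: store L0 := 54  bus=[BusRdX,Flush]  L0: P0=I P1=I P2=M  mem[L0]=14

memory[L0] = 14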